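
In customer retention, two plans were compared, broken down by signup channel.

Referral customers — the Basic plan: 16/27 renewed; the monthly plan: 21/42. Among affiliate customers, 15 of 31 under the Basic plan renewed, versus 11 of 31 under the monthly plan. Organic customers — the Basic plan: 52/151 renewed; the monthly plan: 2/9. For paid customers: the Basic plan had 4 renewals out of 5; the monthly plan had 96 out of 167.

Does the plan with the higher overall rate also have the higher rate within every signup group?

Referral: the Basic plan 16/27 = 59.3%, the monthly plan 21/42 = 50.0% → the Basic plan
Affiliate: the Basic plan 15/31 = 48.4%, the monthly plan 11/31 = 35.5% → the Basic plan
Organic: the Basic plan 52/151 = 34.4%, the monthly plan 2/9 = 22.2% → the Basic plan
Paid: the Basic plan 4/5 = 80.0%, the monthly plan 96/167 = 57.5% → the Basic plan
Overall: the Basic plan 87/214 = 40.7%, the monthly plan 130/249 = 52.2% → the monthly plan
The Basic plan wins each signup group but the monthly plan wins overall — the comparison reverses. The Basic plan's customers skew toward organic, which has a lower base rate.

No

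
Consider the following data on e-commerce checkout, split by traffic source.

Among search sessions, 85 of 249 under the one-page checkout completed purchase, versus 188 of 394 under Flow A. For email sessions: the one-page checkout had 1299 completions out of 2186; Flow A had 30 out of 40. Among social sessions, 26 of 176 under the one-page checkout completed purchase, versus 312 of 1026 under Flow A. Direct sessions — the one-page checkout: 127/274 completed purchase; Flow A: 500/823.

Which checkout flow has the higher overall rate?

Search: the one-page checkout 85/249 = 34.1%, Flow A 188/394 = 47.7% → Flow A
Email: the one-page checkout 1299/2186 = 59.4%, Flow A 30/40 = 75.0% → Flow A
Social: the one-page checkout 26/176 = 14.8%, Flow A 312/1026 = 30.4% → Flow A
Direct: the one-page checkout 127/274 = 46.4%, Flow A 500/823 = 60.8% → Flow A
Overall: the one-page checkout 1537/2885 = 53.3%, Flow A 1030/2283 = 45.1% → the one-page checkout
(Flow A wins every traffic group but the one-page checkout wins overall — Flow A's sessions skew toward the low-rate social group.)

the one-page checkout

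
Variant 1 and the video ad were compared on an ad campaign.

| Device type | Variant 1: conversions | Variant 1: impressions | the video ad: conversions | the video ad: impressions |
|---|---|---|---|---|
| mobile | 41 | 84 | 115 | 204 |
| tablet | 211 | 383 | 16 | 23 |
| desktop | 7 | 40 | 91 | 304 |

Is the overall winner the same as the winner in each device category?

Mobile: Variant 1 41/84 = 48.8%, the video ad 115/204 = 56.4% → the video ad
Tablet: Variant 1 211/383 = 55.1%, the video ad 16/23 = 69.6% → the video ad
Desktop: Variant 1 7/40 = 17.5%, the video ad 91/304 = 29.9% → the video ad
Overall: Variant 1 259/507 = 51.1%, the video ad 222/531 = 41.8% → Variant 1
The video ad wins each device group but Variant 1 wins overall — the comparison reverses. The video ad's impressions skew toward desktop, which has a lower base rate.

No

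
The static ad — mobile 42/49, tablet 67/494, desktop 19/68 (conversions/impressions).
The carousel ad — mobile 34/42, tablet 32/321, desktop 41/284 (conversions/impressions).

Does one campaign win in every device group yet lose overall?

Mobile: the static ad 42/49 = 85.7%, the carousel ad 34/42 = 81.0% → the static ad
Tablet: the static ad 67/494 = 13.6%, the carousel ad 32/321 = 10.0% → the static ad
Desktop: the static ad 19/68 = 27.9%, the carousel ad 41/284 = 14.4% → the static ad
Overall: the static ad 128/611 = 20.9%, the carousel ad 107/647 = 16.5% → the static ad
The static ad wins overall and in every device group — no reversal.

No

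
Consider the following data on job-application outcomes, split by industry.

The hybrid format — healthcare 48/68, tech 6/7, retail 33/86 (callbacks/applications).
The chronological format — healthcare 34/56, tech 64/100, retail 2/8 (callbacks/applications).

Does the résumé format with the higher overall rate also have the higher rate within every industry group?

Healthcare: the hybrid format 48/68 = 70.6%, the chronological format 34/56 = 60.7% → the hybrid format
Tech: the hybrid format 6/7 = 85.7%, the chronological format 64/100 = 64.0% → the hybrid format
Retail: the hybrid format 33/86 = 38.4%, the chronological format 2/8 = 25.0% → the hybrid format
Overall: the hybrid format 87/161 = 54.0%, the chronological format 100/164 = 61.0% → the chronological format
The hybrid format wins each industry group but the chronological format wins overall — the comparison reverses. The hybrid format's applications skew toward retail, which has a lower base rate.

No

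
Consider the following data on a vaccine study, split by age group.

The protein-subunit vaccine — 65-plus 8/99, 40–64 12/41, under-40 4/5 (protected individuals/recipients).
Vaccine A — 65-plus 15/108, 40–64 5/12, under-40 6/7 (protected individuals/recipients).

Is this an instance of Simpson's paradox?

65-plus: the protein-subunit vaccine 8/99 = 8.1%, Vaccine A 15/108 = 13.9% → Vaccine A
40–64: the protein-subunit vaccine 12/41 = 29.3%, Vaccine A 5/12 = 41.7% → Vaccine A
Under-40: the protein-subunit vaccine 4/5 = 80.0%, Vaccine A 6/7 = 85.7% → Vaccine A
Overall: the protein-subunit vaccine 24/145 = 16.6%, Vaccine A 26/127 = 20.5% → Vaccine A
Vaccine A wins overall and in every age group — no reversal.

No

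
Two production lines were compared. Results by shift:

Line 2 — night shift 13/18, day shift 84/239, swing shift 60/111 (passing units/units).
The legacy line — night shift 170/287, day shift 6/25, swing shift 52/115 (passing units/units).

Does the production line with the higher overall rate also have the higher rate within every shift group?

No

Night shift: Line 2 13/18 = 72.2%, the legacy line 170/287 = 59.2% → Line 2
Day shift: Line 2 84/239 = 35.1%, the legacy line 6/25 = 24.0% → Line 2
Swing shift: Line 2 60/111 = 54.1%, the legacy line 52/115 = 45.2% → Line 2
Overall: Line 2 157/368 = 42.7%, the legacy line 228/427 = 53.4% → the legacy line
Line 2 wins each shift group but the legacy line wins overall — the comparison reverses. Line 2's units skew toward day shift, which has a lower base rate.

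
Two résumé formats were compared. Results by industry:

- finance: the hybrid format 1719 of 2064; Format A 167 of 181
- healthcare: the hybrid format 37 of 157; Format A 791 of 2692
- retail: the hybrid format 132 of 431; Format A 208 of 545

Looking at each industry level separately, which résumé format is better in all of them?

Format A

Finance: the hybrid format 1719/2064 = 83.3%, Format A 167/181 = 92.3% → Format A
Healthcare: the hybrid format 37/157 = 23.6%, Format A 791/2692 = 29.4% → Format A
Retail: the hybrid format 132/431 = 30.6%, Format A 208/545 = 38.2% → Format A
Format A has the higher rate in all 3 groups.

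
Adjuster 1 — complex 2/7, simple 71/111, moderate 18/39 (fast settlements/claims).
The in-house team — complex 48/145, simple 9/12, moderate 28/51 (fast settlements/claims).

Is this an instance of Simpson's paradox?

Complex: Adjuster 1 2/7 = 28.6%, the in-house team 48/145 = 33.1% → the in-house team
Simple: Adjuster 1 71/111 = 64.0%, the in-house team 9/12 = 75.0% → the in-house team
Moderate: Adjuster 1 18/39 = 46.2%, the in-house team 28/51 = 54.9% → the in-house team
Overall: Adjuster 1 91/157 = 58.0%, the in-house team 85/208 = 40.9% → Adjuster 1
The in-house team wins each claim group but Adjuster 1 wins overall — the comparison reverses. The in-house team's claims skew toward complex, which has a lower base rate.

Yes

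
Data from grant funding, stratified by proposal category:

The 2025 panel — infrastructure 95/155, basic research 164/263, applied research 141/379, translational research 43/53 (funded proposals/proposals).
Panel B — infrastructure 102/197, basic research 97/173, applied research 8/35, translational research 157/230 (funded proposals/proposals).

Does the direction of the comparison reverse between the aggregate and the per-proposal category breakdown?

Yes

Infrastructure: the 2025 panel 95/155 = 61.3%, Panel B 102/197 = 51.8% → the 2025 panel
Basic research: the 2025 panel 164/263 = 62.4%, Panel B 97/173 = 56.1% → the 2025 panel
Applied research: the 2025 panel 141/379 = 37.2%, Panel B 8/35 = 22.9% → the 2025 panel
Translational research: the 2025 panel 43/53 = 81.1%, Panel B 157/230 = 68.3% → the 2025 panel
Overall: the 2025 panel 443/850 = 52.1%, Panel B 364/635 = 57.3% → Panel B
The 2025 panel wins each proposal group but Panel B wins overall — the comparison reverses. The 2025 panel's proposals skew toward applied research, which has a lower base rate.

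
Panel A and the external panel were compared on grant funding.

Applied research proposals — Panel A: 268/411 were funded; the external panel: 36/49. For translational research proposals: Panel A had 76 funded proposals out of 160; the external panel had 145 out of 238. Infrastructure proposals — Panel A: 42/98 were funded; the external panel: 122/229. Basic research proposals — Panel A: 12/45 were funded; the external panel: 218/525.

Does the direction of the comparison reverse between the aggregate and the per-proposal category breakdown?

Applied research: Panel A 268/411 = 65.2%, the external panel 36/49 = 73.5% → the external panel
Translational research: Panel A 76/160 = 47.5%, the external panel 145/238 = 60.9% → the external panel
Infrastructure: Panel A 42/98 = 42.9%, the external panel 122/229 = 53.3% → the external panel
Basic research: Panel A 12/45 = 26.7%, the external panel 218/525 = 41.5% → the external panel
Overall: Panel A 398/714 = 55.7%, the external panel 521/1041 = 50.0% → Panel A
The external panel wins each proposal group but Panel A wins overall — the comparison reverses. The external panel's proposals skew toward basic research, which has a lower base rate.

Yes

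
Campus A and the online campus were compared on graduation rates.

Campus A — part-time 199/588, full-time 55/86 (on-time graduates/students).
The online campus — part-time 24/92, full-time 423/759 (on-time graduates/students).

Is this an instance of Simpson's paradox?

Yes

Part-time: Campus A 199/588 = 33.8%, the online campus 24/92 = 26.1% → Campus A
Full-time: Campus A 55/86 = 64.0%, the online campus 423/759 = 55.7% → Campus A
Overall: Campus A 254/674 = 37.7%, the online campus 447/851 = 52.5% → the online campus
Campus A wins each enrollment group but the online campus wins overall — the comparison reverses. Campus A's students skew toward part-time, which has a lower base rate.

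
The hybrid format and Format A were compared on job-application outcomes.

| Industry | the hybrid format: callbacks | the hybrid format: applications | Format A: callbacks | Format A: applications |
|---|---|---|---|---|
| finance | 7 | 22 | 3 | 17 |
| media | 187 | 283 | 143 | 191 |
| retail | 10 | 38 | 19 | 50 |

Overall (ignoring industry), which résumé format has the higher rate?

Finance: the hybrid format 7/22 = 31.8%, Format A 3/17 = 17.6% → the hybrid format
Media: the hybrid format 187/283 = 66.1%, Format A 143/191 = 74.9% → Format A
Retail: the hybrid format 10/38 = 26.3%, Format A 19/50 = 38.0% → Format A
Overall: the hybrid format 204/343 = 59.5%, Format A 165/258 = 64.0% → Format A
(Neither sweeps every industry group, but Format A has the higher pooled rate.)

Format A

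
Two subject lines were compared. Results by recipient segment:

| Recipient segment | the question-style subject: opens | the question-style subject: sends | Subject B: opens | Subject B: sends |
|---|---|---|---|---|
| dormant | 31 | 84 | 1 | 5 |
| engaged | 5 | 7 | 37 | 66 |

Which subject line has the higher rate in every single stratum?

Dormant: the question-style subject 31/84 = 36.9%, Subject B 1/5 = 20.0% → the question-style subject
Engaged: the question-style subject 5/7 = 71.4%, Subject B 37/66 = 56.1% → the question-style subject
The question-style subject has the higher rate in both groups.

the question-style subject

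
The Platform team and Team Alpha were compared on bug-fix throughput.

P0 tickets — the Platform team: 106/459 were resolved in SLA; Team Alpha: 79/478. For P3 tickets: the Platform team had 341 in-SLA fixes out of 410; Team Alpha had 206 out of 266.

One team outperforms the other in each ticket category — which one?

the Platform team

P0: the Platform team 106/459 = 23.1%, Team Alpha 79/478 = 16.5% → the Platform team
P3: the Platform team 341/410 = 83.2%, Team Alpha 206/266 = 77.4% → the Platform team
The Platform team has the higher rate in both groups.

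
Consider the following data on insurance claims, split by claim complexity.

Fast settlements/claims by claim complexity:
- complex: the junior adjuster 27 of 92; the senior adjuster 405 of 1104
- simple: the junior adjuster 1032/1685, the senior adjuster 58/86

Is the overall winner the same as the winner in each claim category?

Complex: the junior adjuster 27/92 = 29.3%, the senior adjuster 405/1104 = 36.7% → the senior adjuster
Simple: the junior adjuster 1032/1685 = 61.2%, the senior adjuster 58/86 = 67.4% → the senior adjuster
Overall: the junior adjuster 1059/1777 = 59.6%, the senior adjuster 463/1190 = 38.9% → the junior adjuster
The senior adjuster wins each claim group but the junior adjuster wins overall — the comparison reverses. The senior adjuster's claims skew toward complex, which has a lower base rate.

No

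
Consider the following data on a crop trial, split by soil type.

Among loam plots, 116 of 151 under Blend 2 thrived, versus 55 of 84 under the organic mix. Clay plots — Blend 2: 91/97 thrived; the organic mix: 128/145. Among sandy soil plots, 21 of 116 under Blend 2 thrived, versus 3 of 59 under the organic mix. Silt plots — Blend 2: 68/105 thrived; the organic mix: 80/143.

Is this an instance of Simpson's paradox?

No

Loam: Blend 2 116/151 = 76.8%, the organic mix 55/84 = 65.5% → Blend 2
Clay: Blend 2 91/97 = 93.8%, the organic mix 128/145 = 88.3% → Blend 2
Sandy soil: Blend 2 21/116 = 18.1%, the organic mix 3/59 = 5.1% → Blend 2
Silt: Blend 2 68/105 = 64.8%, the organic mix 80/143 = 55.9% → Blend 2
Overall: Blend 2 296/469 = 63.1%, the organic mix 266/431 = 61.7% → Blend 2
Blend 2 wins overall and in every soil group — no reversal.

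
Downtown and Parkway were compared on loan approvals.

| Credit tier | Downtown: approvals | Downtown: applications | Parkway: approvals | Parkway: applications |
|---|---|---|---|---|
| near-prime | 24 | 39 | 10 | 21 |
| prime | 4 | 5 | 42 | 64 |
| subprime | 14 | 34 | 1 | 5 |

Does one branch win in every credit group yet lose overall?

Yes

Near-prime: Downtown 24/39 = 61.5%, Parkway 10/21 = 47.6% → Downtown
Prime: Downtown 4/5 = 80.0%, Parkway 42/64 = 65.6% → Downtown
Subprime: Downtown 14/34 = 41.2%, Parkway 1/5 = 20.0% → Downtown
Overall: Downtown 42/78 = 53.8%, Parkway 53/90 = 58.9% → Parkway
Downtown wins each credit group but Parkway wins overall — the comparison reverses. Downtown's applications skew toward subprime, which has a lower base rate.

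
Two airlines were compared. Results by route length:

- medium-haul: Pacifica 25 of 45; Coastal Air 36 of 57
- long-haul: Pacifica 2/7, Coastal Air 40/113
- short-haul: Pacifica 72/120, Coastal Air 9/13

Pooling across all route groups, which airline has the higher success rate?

Medium-haul: Pacifica 25/45 = 55.6%, Coastal Air 36/57 = 63.2% → Coastal Air
Long-haul: Pacifica 2/7 = 28.6%, Coastal Air 40/113 = 35.4% → Coastal Air
Short-haul: Pacifica 72/120 = 60.0%, Coastal Air 9/13 = 69.2% → Coastal Air
Overall: Pacifica 99/172 = 57.6%, Coastal Air 85/183 = 46.4% → Pacifica
(Coastal Air wins every route group but Pacifica wins overall — Coastal Air's flights skew toward the low-rate long-haul group.)

Pacifica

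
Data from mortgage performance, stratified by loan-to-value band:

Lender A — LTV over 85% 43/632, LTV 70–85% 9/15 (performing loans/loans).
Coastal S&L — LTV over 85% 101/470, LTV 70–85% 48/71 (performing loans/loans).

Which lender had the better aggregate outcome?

LTV over 85%: Lender A 43/632 = 6.8%, Coastal S&L 101/470 = 21.5% → Coastal S&L
LTV 70–85%: Lender A 9/15 = 60.0%, Coastal S&L 48/71 = 67.6% → Coastal S&L
Overall: Lender A 52/647 = 8.0%, Coastal S&L 149/541 = 27.5% → Coastal S&L

Coastal S&L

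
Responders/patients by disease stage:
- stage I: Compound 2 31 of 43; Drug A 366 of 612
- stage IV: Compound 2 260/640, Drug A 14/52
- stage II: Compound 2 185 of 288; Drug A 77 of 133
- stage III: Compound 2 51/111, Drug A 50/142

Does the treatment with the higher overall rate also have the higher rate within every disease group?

Stage I: Compound 2 31/43 = 72.1%, Drug A 366/612 = 59.8% → Compound 2
Stage IV: Compound 2 260/640 = 40.6%, Drug A 14/52 = 26.9% → Compound 2
Stage II: Compound 2 185/288 = 64.2%, Drug A 77/133 = 57.9% → Compound 2
Stage III: Compound 2 51/111 = 45.9%, Drug A 50/142 = 35.2% → Compound 2
Overall: Compound 2 527/1082 = 48.7%, Drug A 507/939 = 54.0% → Drug A
Compound 2 wins each disease group but Drug A wins overall — the comparison reverses. Compound 2's patients skew toward stage IV, which has a lower base rate.

No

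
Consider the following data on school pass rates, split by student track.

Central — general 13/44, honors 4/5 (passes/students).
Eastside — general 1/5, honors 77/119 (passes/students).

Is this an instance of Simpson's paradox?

Yes

General: Central 13/44 = 29.5%, Eastside 1/5 = 20.0% → Central
Honors: Central 4/5 = 80.0%, Eastside 77/119 = 64.7% → Central
Overall: Central 17/49 = 34.7%, Eastside 78/124 = 62.9% → Eastside
Central wins each student group but Eastside wins overall — the comparison reverses. Central's students skew toward general, which has a lower base rate.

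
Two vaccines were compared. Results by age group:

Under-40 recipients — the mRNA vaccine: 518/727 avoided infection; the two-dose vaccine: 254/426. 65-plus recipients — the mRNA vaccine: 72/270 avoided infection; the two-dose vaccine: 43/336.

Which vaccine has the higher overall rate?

the mRNA vaccine

Under-40: the mRNA vaccine 518/727 = 71.3%, the two-dose vaccine 254/426 = 59.6% → the mRNA vaccine
65-plus: the mRNA vaccine 72/270 = 26.7%, the two-dose vaccine 43/336 = 12.8% → the mRNA vaccine
Overall: the mRNA vaccine 590/997 = 59.2%, the two-dose vaccine 297/762 = 39.0% → the mRNA vaccine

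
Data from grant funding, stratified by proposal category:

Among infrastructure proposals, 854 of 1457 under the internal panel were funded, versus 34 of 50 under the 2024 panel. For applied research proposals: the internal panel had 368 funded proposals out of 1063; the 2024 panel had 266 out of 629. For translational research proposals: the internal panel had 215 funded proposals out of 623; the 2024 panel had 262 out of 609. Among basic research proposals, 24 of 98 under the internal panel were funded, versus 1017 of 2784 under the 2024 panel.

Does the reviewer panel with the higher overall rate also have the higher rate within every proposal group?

No

Infrastructure: the internal panel 854/1457 = 58.6%, the 2024 panel 34/50 = 68.0% → the 2024 panel
Applied research: the internal panel 368/1063 = 34.6%, the 2024 panel 266/629 = 42.3% → the 2024 panel
Translational research: the internal panel 215/623 = 34.5%, the 2024 panel 262/609 = 43.0% → the 2024 panel
Basic research: the internal panel 24/98 = 24.5%, the 2024 panel 1017/2784 = 36.5% → the 2024 panel
Overall: the internal panel 1461/3241 = 45.1%, the 2024 panel 1579/4072 = 38.8% → the internal panel
The 2024 panel wins each proposal group but the internal panel wins overall — the comparison reverses. The 2024 panel's proposals skew toward basic research, which has a lower base rate.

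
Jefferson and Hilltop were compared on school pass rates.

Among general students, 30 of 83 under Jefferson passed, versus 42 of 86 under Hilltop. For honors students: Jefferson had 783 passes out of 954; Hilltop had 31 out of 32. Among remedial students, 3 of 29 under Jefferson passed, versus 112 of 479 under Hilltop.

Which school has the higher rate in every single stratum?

General: Jefferson 30/83 = 36.1%, Hilltop 42/86 = 48.8% → Hilltop
Honors: Jefferson 783/954 = 82.1%, Hilltop 31/32 = 96.9% → Hilltop
Remedial: Jefferson 3/29 = 10.3%, Hilltop 112/479 = 23.4% → Hilltop
Hilltop has the higher rate in all 3 groups.

Hilltop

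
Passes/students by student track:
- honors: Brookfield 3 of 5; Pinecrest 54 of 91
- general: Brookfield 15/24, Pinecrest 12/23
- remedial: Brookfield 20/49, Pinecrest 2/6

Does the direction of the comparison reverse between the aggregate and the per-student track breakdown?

Yes

Honors: Brookfield 3/5 = 60.0%, Pinecrest 54/91 = 59.3% → Brookfield
General: Brookfield 15/24 = 62.5%, Pinecrest 12/23 = 52.2% → Brookfield
Remedial: Brookfield 20/49 = 40.8%, Pinecrest 2/6 = 33.3% → Brookfield
Overall: Brookfield 38/78 = 48.7%, Pinecrest 68/120 = 56.7% → Pinecrest
Brookfield wins each student group but Pinecrest wins overall — the comparison reverses. Brookfield's students skew toward remedial, which has a lower base rate.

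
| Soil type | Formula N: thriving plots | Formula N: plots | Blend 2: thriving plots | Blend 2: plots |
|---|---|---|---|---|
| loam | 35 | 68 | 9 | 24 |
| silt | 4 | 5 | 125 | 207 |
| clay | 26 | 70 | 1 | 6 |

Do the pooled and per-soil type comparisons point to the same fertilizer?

No

Loam: Formula N 35/68 = 51.5%, Blend 2 9/24 = 37.5% → Formula N
Silt: Formula N 4/5 = 80.0%, Blend 2 125/207 = 60.4% → Formula N
Clay: Formula N 26/70 = 37.1%, Blend 2 1/6 = 16.7% → Formula N
Overall: Formula N 65/143 = 45.5%, Blend 2 135/237 = 57.0% → Blend 2
Formula N wins each soil group but Blend 2 wins overall — the comparison reverses. Formula N's plots skew toward clay, which has a lower base rate.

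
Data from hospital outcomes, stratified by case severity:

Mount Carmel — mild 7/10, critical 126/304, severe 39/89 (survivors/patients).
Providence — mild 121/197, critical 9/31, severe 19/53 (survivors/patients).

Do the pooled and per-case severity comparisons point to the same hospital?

No

Mild: Mount Carmel 7/10 = 70.0%, Providence 121/197 = 61.4% → Mount Carmel
Critical: Mount Carmel 126/304 = 41.4%, Providence 9/31 = 29.0% → Mount Carmel
Severe: Mount Carmel 39/89 = 43.8%, Providence 19/53 = 35.8% → Mount Carmel
Overall: Mount Carmel 172/403 = 42.7%, Providence 149/281 = 53.0% → Providence
Mount Carmel wins each case group but Providence wins overall — the comparison reverses. Mount Carmel's patients skew toward critical, which has a lower base rate.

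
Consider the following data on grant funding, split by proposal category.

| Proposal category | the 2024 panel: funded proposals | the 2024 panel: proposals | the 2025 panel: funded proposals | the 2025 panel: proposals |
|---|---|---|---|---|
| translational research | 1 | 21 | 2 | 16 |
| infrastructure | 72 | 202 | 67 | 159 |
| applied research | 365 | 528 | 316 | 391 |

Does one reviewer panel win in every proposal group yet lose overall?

No

Translational research: the 2024 panel 1/21 = 4.8%, the 2025 panel 2/16 = 12.5% → the 2025 panel
Infrastructure: the 2024 panel 72/202 = 35.6%, the 2025 panel 67/159 = 42.1% → the 2025 panel
Applied research: the 2024 panel 365/528 = 69.1%, the 2025 panel 316/391 = 80.8% → the 2025 panel
Overall: the 2024 panel 438/751 = 58.3%, the 2025 panel 385/566 = 68.0% → the 2025 panel
The 2025 panel wins overall and in every proposal group — no reversal.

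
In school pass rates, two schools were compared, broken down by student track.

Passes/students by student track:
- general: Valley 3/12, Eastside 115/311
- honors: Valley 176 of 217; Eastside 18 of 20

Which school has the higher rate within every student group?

General: Valley 3/12 = 25.0%, Eastside 115/311 = 37.0% → Eastside
Honors: Valley 176/217 = 81.1%, Eastside 18/20 = 90.0% → Eastside
Eastside has the higher rate in both groups.

Eastside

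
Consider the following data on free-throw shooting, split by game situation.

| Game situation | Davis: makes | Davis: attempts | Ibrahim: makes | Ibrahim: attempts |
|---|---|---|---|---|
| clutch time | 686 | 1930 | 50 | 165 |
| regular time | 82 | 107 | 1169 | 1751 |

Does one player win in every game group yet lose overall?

Clutch time: Davis 686/1930 = 35.5%, Ibrahim 50/165 = 30.3% → Davis
Regular time: Davis 82/107 = 76.6%, Ibrahim 1169/1751 = 66.8% → Davis
Overall: Davis 768/2037 = 37.7%, Ibrahim 1219/1916 = 63.6% → Ibrahim
Davis wins each game group but Ibrahim wins overall — the comparison reverses. Davis's attempts skew toward clutch time, which has a lower base rate.

Yes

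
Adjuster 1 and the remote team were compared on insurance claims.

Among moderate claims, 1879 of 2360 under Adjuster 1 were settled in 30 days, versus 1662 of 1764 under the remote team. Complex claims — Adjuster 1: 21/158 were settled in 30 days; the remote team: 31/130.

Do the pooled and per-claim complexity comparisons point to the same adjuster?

Yes

Moderate: Adjuster 1 1879/2360 = 79.6%, the remote team 1662/1764 = 94.2% → the remote team
Complex: Adjuster 1 21/158 = 13.3%, the remote team 31/130 = 23.8% → the remote team
Overall: Adjuster 1 1900/2518 = 75.5%, the remote team 1693/1894 = 89.4% → the remote team
The remote team wins overall and in every claim group — no reversal.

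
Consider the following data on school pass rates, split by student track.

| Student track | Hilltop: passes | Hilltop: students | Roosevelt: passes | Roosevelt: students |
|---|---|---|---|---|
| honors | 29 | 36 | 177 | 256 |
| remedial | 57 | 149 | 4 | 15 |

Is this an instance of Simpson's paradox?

Yes

Honors: Hilltop 29/36 = 80.6%, Roosevelt 177/256 = 69.1% → Hilltop
Remedial: Hilltop 57/149 = 38.3%, Roosevelt 4/15 = 26.7% → Hilltop
Overall: Hilltop 86/185 = 46.5%, Roosevelt 181/271 = 66.8% → Roosevelt
Hilltop wins each student group but Roosevelt wins overall — the comparison reverses. Hilltop's students skew toward remedial, which has a lower base rate.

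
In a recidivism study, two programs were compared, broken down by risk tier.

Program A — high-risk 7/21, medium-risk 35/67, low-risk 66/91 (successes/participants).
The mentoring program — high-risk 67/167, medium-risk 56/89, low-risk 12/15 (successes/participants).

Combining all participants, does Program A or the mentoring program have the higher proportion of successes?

High-risk: Program A 7/21 = 33.3%, the mentoring program 67/167 = 40.1% → the mentoring program
Medium-risk: Program A 35/67 = 52.2%, the mentoring program 56/89 = 62.9% → the mentoring program
Low-risk: Program A 66/91 = 72.5%, the mentoring program 12/15 = 80.0% → the mentoring program
Overall: Program A 108/179 = 60.3%, the mentoring program 135/271 = 49.8% → Program A
(The mentoring program wins every risk group but Program A wins overall — the mentoring program's participants skew toward the low-rate high-risk group.)

Program A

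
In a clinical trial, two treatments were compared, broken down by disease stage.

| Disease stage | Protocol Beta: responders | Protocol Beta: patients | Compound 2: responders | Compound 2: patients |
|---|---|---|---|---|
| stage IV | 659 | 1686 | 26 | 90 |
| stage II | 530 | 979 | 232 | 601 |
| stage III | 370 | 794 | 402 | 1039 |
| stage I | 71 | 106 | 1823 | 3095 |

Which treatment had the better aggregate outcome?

Compound 2

Stage IV: Protocol Beta 659/1686 = 39.1%, Compound 2 26/90 = 28.9% → Protocol Beta
Stage II: Protocol Beta 530/979 = 54.1%, Compound 2 232/601 = 38.6% → Protocol Beta
Stage III: Protocol Beta 370/794 = 46.6%, Compound 2 402/1039 = 38.7% → Protocol Beta
Stage I: Protocol Beta 71/106 = 67.0%, Compound 2 1823/3095 = 58.9% → Protocol Beta
Overall: Protocol Beta 1630/3565 = 45.7%, Compound 2 2483/4825 = 51.5% → Compound 2
(Protocol Beta wins every disease group but Compound 2 wins overall — Protocol Beta's patients skew toward the low-rate stage IV group.)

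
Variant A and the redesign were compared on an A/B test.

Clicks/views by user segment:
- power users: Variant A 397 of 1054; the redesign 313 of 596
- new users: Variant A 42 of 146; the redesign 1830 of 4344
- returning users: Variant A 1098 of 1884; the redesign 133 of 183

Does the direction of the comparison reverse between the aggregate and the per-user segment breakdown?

Power users: Variant A 397/1054 = 37.7%, the redesign 313/596 = 52.5% → the redesign
New users: Variant A 42/146 = 28.8%, the redesign 1830/4344 = 42.1% → the redesign
Returning users: Variant A 1098/1884 = 58.3%, the redesign 133/183 = 72.7% → the redesign
Overall: Variant A 1537/3084 = 49.8%, the redesign 2276/5123 = 44.4% → Variant A
The redesign wins each user group but Variant A wins overall — the comparison reverses. The redesign's views skew toward new users, which has a lower base rate.

Yes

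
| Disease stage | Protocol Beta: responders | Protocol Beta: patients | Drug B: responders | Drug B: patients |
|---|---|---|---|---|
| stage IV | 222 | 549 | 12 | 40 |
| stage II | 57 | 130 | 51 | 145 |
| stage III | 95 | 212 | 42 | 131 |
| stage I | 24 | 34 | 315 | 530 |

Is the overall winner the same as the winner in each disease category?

No

Stage IV: Protocol Beta 222/549 = 40.4%, Drug B 12/40 = 30.0% → Protocol Beta
Stage II: Protocol Beta 57/130 = 43.8%, Drug B 51/145 = 35.2% → Protocol Beta
Stage III: Protocol Beta 95/212 = 44.8%, Drug B 42/131 = 32.1% → Protocol Beta
Stage I: Protocol Beta 24/34 = 70.6%, Drug B 315/530 = 59.4% → Protocol Beta
Overall: Protocol Beta 398/925 = 43.0%, Drug B 420/846 = 49.6% → Drug B
Protocol Beta wins each disease group but Drug B wins overall — the comparison reverses. Protocol Beta's patients skew toward stage IV, which has a lower base rate.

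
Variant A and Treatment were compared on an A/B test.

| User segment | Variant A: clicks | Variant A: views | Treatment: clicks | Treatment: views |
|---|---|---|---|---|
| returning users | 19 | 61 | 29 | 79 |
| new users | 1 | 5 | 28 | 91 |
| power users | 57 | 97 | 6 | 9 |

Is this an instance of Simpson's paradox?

Returning users: Variant A 19/61 = 31.1%, Treatment 29/79 = 36.7% → Treatment
New users: Variant A 1/5 = 20.0%, Treatment 28/91 = 30.8% → Treatment
Power users: Variant A 57/97 = 58.8%, Treatment 6/9 = 66.7% → Treatment
Overall: Variant A 77/163 = 47.2%, Treatment 63/179 = 35.2% → Variant A
Treatment wins each user group but Variant A wins overall — the comparison reverses. Treatment's views skew toward new users, which has a lower base rate.

Yes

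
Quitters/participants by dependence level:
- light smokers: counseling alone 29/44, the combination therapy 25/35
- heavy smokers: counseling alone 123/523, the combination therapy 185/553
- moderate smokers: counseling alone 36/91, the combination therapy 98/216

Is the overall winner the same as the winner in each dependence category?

Yes

Light smokers: counseling alone 29/44 = 65.9%, the combination therapy 25/35 = 71.4% → the combination therapy
Heavy smokers: counseling alone 123/523 = 23.5%, the combination therapy 185/553 = 33.5% → the combination therapy
Moderate smokers: counseling alone 36/91 = 39.6%, the combination therapy 98/216 = 45.4% → the combination therapy
Overall: counseling alone 188/658 = 28.6%, the combination therapy 308/804 = 38.3% → the combination therapy
The combination therapy wins overall and in every dependence group — no reversal.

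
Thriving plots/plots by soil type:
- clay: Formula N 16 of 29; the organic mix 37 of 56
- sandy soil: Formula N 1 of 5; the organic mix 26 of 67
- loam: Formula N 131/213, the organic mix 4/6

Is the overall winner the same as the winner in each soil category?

Clay: Formula N 16/29 = 55.2%, the organic mix 37/56 = 66.1% → the organic mix
Sandy soil: Formula N 1/5 = 20.0%, the organic mix 26/67 = 38.8% → the organic mix
Loam: Formula N 131/213 = 61.5%, the organic mix 4/6 = 66.7% → the organic mix
Overall: Formula N 148/247 = 59.9%, the organic mix 67/129 = 51.9% → Formula N
The organic mix wins each soil group but Formula N wins overall — the comparison reverses. The organic mix's plots skew toward sandy soil, which has a lower base rate.

No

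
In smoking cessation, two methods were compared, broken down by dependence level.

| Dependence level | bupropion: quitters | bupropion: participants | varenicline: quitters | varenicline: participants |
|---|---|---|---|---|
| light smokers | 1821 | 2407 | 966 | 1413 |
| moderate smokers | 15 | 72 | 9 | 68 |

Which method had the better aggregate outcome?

Light smokers: bupropion 1821/2407 = 75.7%, varenicline 966/1413 = 68.4% → bupropion
Moderate smokers: bupropion 15/72 = 20.8%, varenicline 9/68 = 13.2% → bupropion
Overall: bupropion 1836/2479 = 74.1%, varenicline 975/1481 = 65.8% → bupropion

bupropion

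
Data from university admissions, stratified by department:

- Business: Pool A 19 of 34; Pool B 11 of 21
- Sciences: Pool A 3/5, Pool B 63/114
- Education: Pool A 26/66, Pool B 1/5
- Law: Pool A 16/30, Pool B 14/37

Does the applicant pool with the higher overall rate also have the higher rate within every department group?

Business: Pool A 19/34 = 55.9%, Pool B 11/21 = 52.4% → Pool A
Sciences: Pool A 3/5 = 60.0%, Pool B 63/114 = 55.3% → Pool A
Education: Pool A 26/66 = 39.4%, Pool B 1/5 = 20.0% → Pool A
Law: Pool A 16/30 = 53.3%, Pool B 14/37 = 37.8% → Pool A
Overall: Pool A 64/135 = 47.4%, Pool B 89/177 = 50.3% → Pool B
Pool A wins each department group but Pool B wins overall — the comparison reverses. Pool A's applicants skew toward Education, which has a lower base rate.

No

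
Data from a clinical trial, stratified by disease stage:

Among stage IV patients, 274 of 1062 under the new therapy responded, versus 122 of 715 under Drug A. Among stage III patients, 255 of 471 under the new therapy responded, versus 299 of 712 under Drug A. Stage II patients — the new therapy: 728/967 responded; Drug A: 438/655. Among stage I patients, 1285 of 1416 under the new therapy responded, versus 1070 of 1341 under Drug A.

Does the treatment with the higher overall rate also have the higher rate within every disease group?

Yes

Stage IV: the new therapy 274/1062 = 25.8%, Drug A 122/715 = 17.1% → the new therapy
Stage III: the new therapy 255/471 = 54.1%, Drug A 299/712 = 42.0% → the new therapy
Stage II: the new therapy 728/967 = 75.3%, Drug A 438/655 = 66.9% → the new therapy
Stage I: the new therapy 1285/1416 = 90.7%, Drug A 1070/1341 = 79.8% → the new therapy
Overall: the new therapy 2542/3916 = 64.9%, Drug A 1929/3423 = 56.4% → the new therapy
The new therapy wins overall and in every disease group — no reversal.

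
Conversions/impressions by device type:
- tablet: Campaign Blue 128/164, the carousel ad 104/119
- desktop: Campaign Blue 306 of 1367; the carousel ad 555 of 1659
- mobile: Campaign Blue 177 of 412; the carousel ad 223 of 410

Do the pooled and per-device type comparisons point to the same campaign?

Yes

Tablet: Campaign Blue 128/164 = 78.0%, the carousel ad 104/119 = 87.4% → the carousel ad
Desktop: Campaign Blue 306/1367 = 22.4%, the carousel ad 555/1659 = 33.5% → the carousel ad
Mobile: Campaign Blue 177/412 = 43.0%, the carousel ad 223/410 = 54.4% → the carousel ad
Overall: Campaign Blue 611/1943 = 31.4%, the carousel ad 882/2188 = 40.3% → the carousel ad
The carousel ad wins overall and in every device group — no reversal.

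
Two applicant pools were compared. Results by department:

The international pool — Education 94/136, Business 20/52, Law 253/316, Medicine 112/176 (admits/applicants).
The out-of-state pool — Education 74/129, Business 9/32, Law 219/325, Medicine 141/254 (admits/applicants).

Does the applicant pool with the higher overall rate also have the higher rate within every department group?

Education: the international pool 94/136 = 69.1%, the out-of-state pool 74/129 = 57.4% → the international pool
Business: the international pool 20/52 = 38.5%, the out-of-state pool 9/32 = 28.1% → the international pool
Law: the international pool 253/316 = 80.1%, the out-of-state pool 219/325 = 67.4% → the international pool
Medicine: the international pool 112/176 = 63.6%, the out-of-state pool 141/254 = 55.5% → the international pool
Overall: the international pool 479/680 = 70.4%, the out-of-state pool 443/740 = 59.9% → the international pool
The international pool wins overall and in every department group — no reversal.

Yes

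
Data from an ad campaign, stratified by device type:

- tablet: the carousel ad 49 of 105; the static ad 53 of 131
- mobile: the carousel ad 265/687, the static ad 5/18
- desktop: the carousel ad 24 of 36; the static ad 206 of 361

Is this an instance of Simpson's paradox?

Tablet: the carousel ad 49/105 = 46.7%, the static ad 53/131 = 40.5% → the carousel ad
Mobile: the carousel ad 265/687 = 38.6%, the static ad 5/18 = 27.8% → the carousel ad
Desktop: the carousel ad 24/36 = 66.7%, the static ad 206/361 = 57.1% → the carousel ad
Overall: the carousel ad 338/828 = 40.8%, the static ad 264/510 = 51.8% → the static ad
The carousel ad wins each device group but the static ad wins overall — the comparison reverses. The carousel ad's impressions skew toward mobile, which has a lower base rate.

Yes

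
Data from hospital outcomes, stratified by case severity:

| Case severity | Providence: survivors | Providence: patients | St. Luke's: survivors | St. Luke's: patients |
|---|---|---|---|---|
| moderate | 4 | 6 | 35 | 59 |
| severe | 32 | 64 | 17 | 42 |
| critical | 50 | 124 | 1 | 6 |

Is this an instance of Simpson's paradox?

Moderate: Providence 4/6 = 66.7%, St. Luke's 35/59 = 59.3% → Providence
Severe: Providence 32/64 = 50.0%, St. Luke's 17/42 = 40.5% → Providence
Critical: Providence 50/124 = 40.3%, St. Luke's 1/6 = 16.7% → Providence
Overall: Providence 86/194 = 44.3%, St. Luke's 53/107 = 49.5% → St. Luke's
Providence wins each case group but St. Luke's wins overall — the comparison reverses. Providence's patients skew toward critical, which has a lower base rate.

Yes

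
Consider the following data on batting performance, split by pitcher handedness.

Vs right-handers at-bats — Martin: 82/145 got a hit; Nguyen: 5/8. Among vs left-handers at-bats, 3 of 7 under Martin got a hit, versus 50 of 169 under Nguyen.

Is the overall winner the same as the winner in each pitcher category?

No

Vs right-handers: Martin 82/145 = 56.6%, Nguyen 5/8 = 62.5% → Nguyen
Vs left-handers: Martin 3/7 = 42.9%, Nguyen 50/169 = 29.6% → Martin
Overall: Martin 85/152 = 55.9%, Nguyen 55/177 = 31.1% → Martin
Neither sweeps: Martin wins 1 of 2 groups, Nguyen wins 1. Martin wins overall but not every group — no Simpson reversal.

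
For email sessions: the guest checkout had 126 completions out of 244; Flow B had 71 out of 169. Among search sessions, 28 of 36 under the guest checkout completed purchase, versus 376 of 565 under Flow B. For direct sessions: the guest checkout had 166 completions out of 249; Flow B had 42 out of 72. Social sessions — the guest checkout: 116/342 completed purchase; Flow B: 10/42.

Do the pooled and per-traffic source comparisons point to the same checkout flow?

No

Email: the guest checkout 126/244 = 51.6%, Flow B 71/169 = 42.0% → the guest checkout
Search: the guest checkout 28/36 = 77.8%, Flow B 376/565 = 66.5% → the guest checkout
Direct: the guest checkout 166/249 = 66.7%, Flow B 42/72 = 58.3% → the guest checkout
Social: the guest checkout 116/342 = 33.9%, Flow B 10/42 = 23.8% → the guest checkout
Overall: the guest checkout 436/871 = 50.1%, Flow B 499/848 = 58.8% → Flow B
The guest checkout wins each traffic group but Flow B wins overall — the comparison reverses. The guest checkout's sessions skew toward social, which has a lower base rate.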